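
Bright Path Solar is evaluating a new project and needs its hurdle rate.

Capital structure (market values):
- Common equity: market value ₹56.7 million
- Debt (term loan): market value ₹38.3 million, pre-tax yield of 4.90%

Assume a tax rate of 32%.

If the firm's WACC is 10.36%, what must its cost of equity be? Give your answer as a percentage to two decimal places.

15.11%

Total capital V = 56.7 + 38.3 = 95.
Equity weight = 56.7/95 = 0.5968.
Term loan weight = 38.3/95 = 0.4032.
Debt contribution = 0.4032 × 4.9% × (1 − 32%) = 1.3433%.
Required equity contribution = 10.36% − 1.3433% = 9.0167%.
Re = 9.0167% / 0.5968 = 15.1073%.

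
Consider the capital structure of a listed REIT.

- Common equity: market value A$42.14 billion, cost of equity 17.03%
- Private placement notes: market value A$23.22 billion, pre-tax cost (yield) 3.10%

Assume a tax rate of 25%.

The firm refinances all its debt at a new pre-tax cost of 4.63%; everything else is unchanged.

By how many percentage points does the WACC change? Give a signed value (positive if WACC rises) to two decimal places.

+0.41 pp

Current WACC:
Total capital V = 42.14 + 23.22 = 65.36.
Equity: weight = 42.14/65.36 = 0.6447; cost = 17.03%.
Private placement notes: weight = 23.22/65.36 = 0.3553; after-tax cost = 3.1% × (1 − 25%) = 2.3250%.
WACC = 0.6447 × 17.0300% + 0.3553 × 2.3250% = 11.8059%.
After the change:
Total capital V = 42.14 + 23.22 = 65.36.
Equity: weight = 42.14/65.36 = 0.6447; cost = 17.03%.
Private placement notes: weight = 23.22/65.36 = 0.3553; after-tax cost = 4.63% × (1 − 25%) = 3.4725%.
WACC = 0.6447 × 17.0300% + 0.3553 × 3.4725% = 12.2135%.
Change in WACC = 12.2135% − 11.8059% = 0.4077 pp.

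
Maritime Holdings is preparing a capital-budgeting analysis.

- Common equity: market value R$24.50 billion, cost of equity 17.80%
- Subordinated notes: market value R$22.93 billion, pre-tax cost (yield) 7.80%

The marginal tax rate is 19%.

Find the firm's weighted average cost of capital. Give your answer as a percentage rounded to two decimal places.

12.25%

Total capital V = 24.5 + 22.93 = 47.43.
Equity: weight = 24.5/47.43 = 0.5166; cost = 17.8%.
Subordinated notes: weight = 22.93/47.43 = 0.4834; after-tax cost = 7.8% × (1 − 19%) = 6.3180%.
WACC = 0.5166 × 17.8000% + 0.4834 × 6.3180% = 12.2490%.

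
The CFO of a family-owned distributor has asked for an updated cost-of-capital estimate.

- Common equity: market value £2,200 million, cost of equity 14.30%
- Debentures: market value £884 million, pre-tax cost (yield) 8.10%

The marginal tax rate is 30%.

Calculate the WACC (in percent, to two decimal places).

Total capital V = 2200 + 884 = 3084.
Equity: weight = 2200/3084 = 0.7134; cost = 14.3%.
Debentures: weight = 884/3084 = 0.2866; after-tax cost = 8.1% × (1 − 30%) = 5.6700%.
WACC = 0.7134 × 14.3000% + 0.2866 × 5.6700% = 11.8263%.

11.83%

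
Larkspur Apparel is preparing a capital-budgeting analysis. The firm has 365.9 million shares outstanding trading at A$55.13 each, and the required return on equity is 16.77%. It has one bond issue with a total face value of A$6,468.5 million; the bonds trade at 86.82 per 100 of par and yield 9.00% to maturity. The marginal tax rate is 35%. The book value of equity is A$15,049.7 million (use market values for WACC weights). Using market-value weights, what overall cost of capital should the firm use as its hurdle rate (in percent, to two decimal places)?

14.39%

Market value of equity E = 55.13 × 365.9m = 20172.067m. Market value of debt D = 6468.5m × 86.82/100 = 5615.9517m.
Total capital V = 20172.067 + 5615.9517 = 25788.0187.
Equity: weight = 20172.067/25788.0187 = 0.7822; cost = 16.77%.
Bonds outstanding: weight = 5615.9517/25788.0187 = 0.2178; after-tax cost = 9% × (1 − 35%) = 5.8500%.
WACC = 0.7822 × 16.7700% + 0.2178 × 5.8500% = 14.3919%.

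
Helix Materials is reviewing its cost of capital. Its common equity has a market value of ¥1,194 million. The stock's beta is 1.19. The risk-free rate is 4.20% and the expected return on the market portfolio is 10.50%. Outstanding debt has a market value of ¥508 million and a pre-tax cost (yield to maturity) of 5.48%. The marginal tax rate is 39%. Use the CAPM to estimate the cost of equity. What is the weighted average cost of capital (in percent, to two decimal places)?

Market risk premium = 10.5% − 4.2% = 6.3%.
Cost of equity via CAPM: Re = 4.2% + 1.19 × 6.3% = 11.6970%.
Total capital V = 1194 + 508 = 1702.
Equity: weight = 1194/1702 = 0.7015; cost = 11.697%.
Debt: weight = 508/1702 = 0.2985; after-tax cost = 5.48% × (1 − 39%) = 3.3428%.
WACC = 0.7015 × 11.6970% + 0.2985 × 3.3428% = 9.2035%.

9.20%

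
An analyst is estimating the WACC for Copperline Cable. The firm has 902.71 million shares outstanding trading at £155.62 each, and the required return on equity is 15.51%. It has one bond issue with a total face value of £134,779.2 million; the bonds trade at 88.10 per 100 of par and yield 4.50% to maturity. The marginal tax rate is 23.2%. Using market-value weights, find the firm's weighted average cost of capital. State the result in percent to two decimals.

9.99%

Market value of equity E = 155.62 × 902.71m = 140479.7302m. Market value of debt D = 134779.2m × 88.1/100 = 118740.4752m.
Total capital V = 140479.7302 + 118740.4752 = 259220.2054.
Equity: weight = 140479.7302/259220.2054 = 0.5419; cost = 15.51%.
Bonds outstanding: weight = 118740.4752/259220.2054 = 0.4581; after-tax cost = 4.5% × (1 − 23.2%) = 3.4560%.
WACC = 0.5419 × 15.5100% + 0.4581 × 3.4560% = 9.9884%.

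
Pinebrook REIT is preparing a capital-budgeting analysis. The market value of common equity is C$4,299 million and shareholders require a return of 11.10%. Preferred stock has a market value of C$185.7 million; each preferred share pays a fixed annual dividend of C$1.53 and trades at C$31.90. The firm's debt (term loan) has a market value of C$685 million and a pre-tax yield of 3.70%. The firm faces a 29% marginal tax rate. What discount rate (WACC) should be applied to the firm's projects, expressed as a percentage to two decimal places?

9.75%

Cost of preferred: Rp = 1.53 / 31.9 = 4.7962%.
Total capital V = 4299 + 185.7 + 685 = 5169.7.
Equity: weight = 4299/5169.7 = 0.8316; cost = 11.1%.
Preferred: weight = 185.7/5169.7 = 0.0359; cost = 4.7962%.
Term loan: weight = 685/5169.7 = 0.1325; after-tax cost = 3.7% × (1 − 29%) = 2.6270%.
WACC = 0.8316 × 11.1000% + 0.0359 × 4.7962% + 0.1325 × 2.6270% = 9.7509%.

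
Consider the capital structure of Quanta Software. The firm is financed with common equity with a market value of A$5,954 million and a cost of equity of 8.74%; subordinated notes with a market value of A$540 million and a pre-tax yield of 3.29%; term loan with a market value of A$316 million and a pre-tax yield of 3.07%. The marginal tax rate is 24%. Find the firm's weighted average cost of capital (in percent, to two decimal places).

Total capital V = 5954 + 540 + 316 = 6810.
Equity: weight = 5954/6810 = 0.8743; cost = 8.74%.
Subordinated notes: weight = 540/6810 = 0.0793; after-tax cost = 3.29% × (1 − 24%) = 2.5004%.
Term loan: weight = 316/6810 = 0.0464; after-tax cost = 3.07% × (1 − 24%) = 2.3332%.
WACC = 0.8743 × 8.7400% + 0.0793 × 2.5004% + 0.0464 × 2.3332% = 7.9479%.

7.95%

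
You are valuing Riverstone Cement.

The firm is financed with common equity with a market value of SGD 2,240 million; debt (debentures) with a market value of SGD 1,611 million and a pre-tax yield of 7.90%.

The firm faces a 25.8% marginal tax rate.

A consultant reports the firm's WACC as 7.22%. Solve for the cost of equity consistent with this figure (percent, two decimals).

Total capital V = 2240 + 1611 = 3851.
Equity weight = 2240/3851 = 0.5817.
Debentures weight = 1611/3851 = 0.4183.
Debt contribution = 0.4183 × 7.9% × (1 − 25.8%) = 2.4522%.
Required equity contribution = 7.22% − 2.4522% = 4.7678%.
Re = 4.7678% / 0.5817 = 8.1968%.

8.20%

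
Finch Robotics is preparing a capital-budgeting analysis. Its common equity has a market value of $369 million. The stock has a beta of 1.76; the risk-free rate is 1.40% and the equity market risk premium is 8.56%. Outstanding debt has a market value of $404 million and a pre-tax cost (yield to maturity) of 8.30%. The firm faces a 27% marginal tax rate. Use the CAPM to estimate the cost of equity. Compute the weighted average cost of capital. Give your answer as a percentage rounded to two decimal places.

Cost of equity via CAPM: Re = 1.4% + 1.76 × 8.56% = 16.4656%.
Total capital V = 369 + 404 = 773.
Equity: weight = 369/773 = 0.4774; cost = 16.4656%.
Debt: weight = 404/773 = 0.5226; after-tax cost = 8.3% × (1 − 27%) = 6.0590%.
WACC = 0.4774 × 16.4656% + 0.5226 × 6.0590% = 11.0267%.

11.03%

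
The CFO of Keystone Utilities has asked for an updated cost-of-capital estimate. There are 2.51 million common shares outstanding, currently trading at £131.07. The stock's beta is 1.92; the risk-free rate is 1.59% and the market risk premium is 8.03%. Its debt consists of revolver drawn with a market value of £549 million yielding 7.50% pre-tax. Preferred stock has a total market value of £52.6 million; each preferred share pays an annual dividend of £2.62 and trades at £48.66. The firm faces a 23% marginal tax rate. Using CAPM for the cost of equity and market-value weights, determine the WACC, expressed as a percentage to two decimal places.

9.72%

Cost of equity via CAPM: Re = 1.59% + 1.92 × 8.03% = 17.0076%.
Cost of preferred: Rp = 2.62 / 48.66 = 5.3843%.
Market value of equity E = 131.07 × 2.51m = 328.9857m.
Total capital V = 328.9857 + 52.6 + 549 = 930.5857.
Equity: weight = 328.9857/930.5857 = 0.3535; cost = 17.0076%.
Preferred: weight = 52.6/930.5857 = 0.0565; cost = 5.3843%.
Revolver drawn: weight = 549/930.5857 = 0.5900; after-tax cost = 7.5% × (1 − 23%) = 5.7750%.
WACC = 0.3535 × 17.0076% + 0.0565 × 5.3843% + 0.5900 × 5.7750% = 9.7239%.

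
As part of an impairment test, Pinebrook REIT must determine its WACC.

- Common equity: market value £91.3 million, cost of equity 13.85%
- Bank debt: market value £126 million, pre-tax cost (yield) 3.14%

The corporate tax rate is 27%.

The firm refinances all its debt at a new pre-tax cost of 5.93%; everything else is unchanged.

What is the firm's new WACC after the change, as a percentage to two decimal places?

After the change:
Total capital V = 91.3 + 126 = 217.3.
Equity: weight = 91.3/217.3 = 0.4202; cost = 13.85%.
Bank debt: weight = 126/217.3 = 0.5798; after-tax cost = 5.93% × (1 − 27%) = 4.3289%.
WACC = 0.4202 × 13.8500% + 0.5798 × 4.3289% = 8.3293%.

8.33%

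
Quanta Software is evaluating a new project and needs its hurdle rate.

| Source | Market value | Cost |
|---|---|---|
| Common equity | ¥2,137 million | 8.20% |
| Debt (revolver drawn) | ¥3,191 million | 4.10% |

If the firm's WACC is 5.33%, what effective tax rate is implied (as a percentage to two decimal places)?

16.88%

Total capital V = 2137 + 3191 = 5328.
Equity weight = 2137/5328 = 0.4011.
Revolver drawn weight = 3191/5328 = 0.5989.
Equity contribution = 0.4011 × 8.2% = 3.2889%.
Debt contribution must be 5.33% − 3.2889% = 2.0411%.
0.5989 × 4.1% × (1 − T) = 2.0411%  ⇒  (1 − T) = 0.8312.
T = 16.8787%.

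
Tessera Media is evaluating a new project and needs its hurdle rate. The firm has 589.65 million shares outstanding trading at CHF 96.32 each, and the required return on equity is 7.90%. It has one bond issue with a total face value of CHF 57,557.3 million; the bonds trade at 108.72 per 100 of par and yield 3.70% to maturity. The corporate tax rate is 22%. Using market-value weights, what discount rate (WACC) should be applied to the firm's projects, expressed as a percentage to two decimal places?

Market value of equity E = 96.32 × 589.65m = 56795.088m. Market value of debt D = 57557.3m × 108.72/100 = 62576.29656m.
Total capital V = 56795.088 + 62576.29656 = 119371.38456.
Equity: weight = 56795.088/119371.38456 = 0.4758; cost = 7.9%.
Bonds outstanding: weight = 62576.29656/119371.38456 = 0.5242; after-tax cost = 3.7% × (1 − 22%) = 2.8860%.
WACC = 0.4758 × 7.9000% + 0.5242 × 2.8860% = 5.2716%.

5.27%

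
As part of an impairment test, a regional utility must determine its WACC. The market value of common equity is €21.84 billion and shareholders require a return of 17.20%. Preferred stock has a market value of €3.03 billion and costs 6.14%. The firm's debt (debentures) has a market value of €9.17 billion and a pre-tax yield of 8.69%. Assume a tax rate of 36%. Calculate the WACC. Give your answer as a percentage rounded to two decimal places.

13.08%

Total capital V = 21.84 + 3.03 + 9.17 = 34.04.
Equity: weight = 21.84/34.04 = 0.6416; cost = 17.2%.
Preferred: weight = 3.03/34.04 = 0.0890; cost = 6.14%.
Debentures: weight = 9.17/34.04 = 0.2694; after-tax cost = 8.69% × (1 − 36%) = 5.5616%.
WACC = 0.6416 × 17.2000% + 0.0890 × 6.1400% + 0.2694 × 5.5616% = 13.0803%.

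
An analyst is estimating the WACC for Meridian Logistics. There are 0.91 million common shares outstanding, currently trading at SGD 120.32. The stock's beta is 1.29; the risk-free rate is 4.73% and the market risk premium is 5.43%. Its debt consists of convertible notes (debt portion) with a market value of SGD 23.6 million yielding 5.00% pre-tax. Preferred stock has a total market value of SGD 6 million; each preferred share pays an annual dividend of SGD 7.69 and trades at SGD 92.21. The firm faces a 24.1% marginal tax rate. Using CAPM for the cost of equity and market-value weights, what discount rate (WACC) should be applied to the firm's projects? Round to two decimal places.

Cost of equity via CAPM: Re = 4.73% + 1.29 × 5.43% = 11.7347%.
Cost of preferred: Rp = 7.69 / 92.21 = 8.3397%.
Market value of equity E = 120.32 × 0.91m = 109.4912m.
Total capital V = 109.4912 + 6 + 23.6 = 139.0912.
Equity: weight = 109.4912/139.0912 = 0.7872; cost = 11.7347%.
Preferred: weight = 6/139.0912 = 0.0431; cost = 8.3397%.
Convertible notes (debt portion): weight = 23.6/139.0912 = 0.1697; after-tax cost = 5% × (1 − 24.1%) = 3.7950%.
WACC = 0.7872 × 11.7347% + 0.0431 × 8.3397% + 0.1697 × 3.7950% = 10.2411%.

10.24%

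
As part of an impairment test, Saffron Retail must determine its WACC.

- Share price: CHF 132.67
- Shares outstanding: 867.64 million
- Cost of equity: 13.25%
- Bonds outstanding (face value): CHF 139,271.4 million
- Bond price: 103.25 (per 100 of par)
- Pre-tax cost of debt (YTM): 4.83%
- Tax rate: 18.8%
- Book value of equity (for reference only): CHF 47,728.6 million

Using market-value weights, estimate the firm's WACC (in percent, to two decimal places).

8.07%

Market value of equity E = 132.67 × 867.64m = 115109.7988m. Market value of debt D = 139271.4m × 103.25/100 = 143797.7205m.
Total capital V = 115109.7988 + 143797.7205 = 258907.5193.
Equity: weight = 115109.7988/258907.5193 = 0.4446; cost = 13.25%.
Bonds outstanding: weight = 143797.7205/258907.5193 = 0.5554; after-tax cost = 4.83% × (1 − 18.8%) = 3.9220%.
WACC = 0.4446 × 13.2500% + 0.5554 × 3.9220% = 8.0692%.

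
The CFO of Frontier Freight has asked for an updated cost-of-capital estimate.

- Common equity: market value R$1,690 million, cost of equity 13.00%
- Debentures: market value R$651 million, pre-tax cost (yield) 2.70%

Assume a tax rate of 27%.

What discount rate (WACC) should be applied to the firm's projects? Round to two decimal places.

9.93%

Total capital V = 1690 + 651 = 2341.
Equity: weight = 1690/2341 = 0.7219; cost = 13%.
Debentures: weight = 651/2341 = 0.2781; after-tax cost = 2.7% × (1 − 27%) = 1.9710%.
WACC = 0.7219 × 13.0000% + 0.2781 × 1.9710% = 9.9330%.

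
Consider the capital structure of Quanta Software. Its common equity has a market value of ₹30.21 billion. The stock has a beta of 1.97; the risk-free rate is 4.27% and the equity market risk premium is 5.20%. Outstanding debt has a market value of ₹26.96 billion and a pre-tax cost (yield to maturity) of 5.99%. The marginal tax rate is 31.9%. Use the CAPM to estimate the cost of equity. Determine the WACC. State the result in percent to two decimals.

9.59%

Cost of equity via CAPM: Re = 4.27% + 1.97 × 5.2% = 14.5140%.
Total capital V = 30.21 + 26.96 = 57.17.
Equity: weight = 30.21/57.17 = 0.5284; cost = 14.514%.
Debt: weight = 26.96/57.17 = 0.4716; after-tax cost = 5.99% × (1 − 31.9%) = 4.0792%.
WACC = 0.5284 × 14.5140% + 0.4716 × 4.0792% = 9.5932%.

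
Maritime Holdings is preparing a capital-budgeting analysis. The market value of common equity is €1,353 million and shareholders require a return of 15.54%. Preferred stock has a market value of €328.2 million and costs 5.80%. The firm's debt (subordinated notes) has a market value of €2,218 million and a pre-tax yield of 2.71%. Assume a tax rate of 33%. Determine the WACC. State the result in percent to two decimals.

6.91%

Total capital V = 1353 + 328.2 + 2218 = 3899.2.
Equity: weight = 1353/3899.2 = 0.3470; cost = 15.54%.
Preferred: weight = 328.2/3899.2 = 0.0842; cost = 5.8%.
Subordinated notes: weight = 2218/3899.2 = 0.5688; after-tax cost = 2.71% × (1 − 33%) = 1.8157%.
WACC = 0.3470 × 15.5400% + 0.0842 × 5.8000% + 0.5688 × 1.8157% = 6.9133%.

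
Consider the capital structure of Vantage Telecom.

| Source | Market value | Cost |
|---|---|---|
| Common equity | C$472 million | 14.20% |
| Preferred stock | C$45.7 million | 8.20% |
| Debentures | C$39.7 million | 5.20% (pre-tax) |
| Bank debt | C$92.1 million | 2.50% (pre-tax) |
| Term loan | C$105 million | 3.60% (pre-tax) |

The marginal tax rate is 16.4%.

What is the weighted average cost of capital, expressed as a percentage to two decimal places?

10.28%

Total capital V = 472 + 45.7 + 39.7 + 92.1 + 105 = 754.5.
Equity: weight = 472/754.5 = 0.6256; cost = 14.2%.
Preferred: weight = 45.7/754.5 = 0.0606; cost = 8.2%.
Debentures: weight = 39.7/754.5 = 0.0526; after-tax cost = 5.2% × (1 − 16.4%) = 4.3472%.
Bank debt: weight = 92.1/754.5 = 0.1221; after-tax cost = 2.5% × (1 − 16.4%) = 2.0900%.
Term loan: weight = 105/754.5 = 0.1392; after-tax cost = 3.6% × (1 − 16.4%) = 3.0096%.
WACC = 0.6256 × 14.2000% + 0.0606 × 8.2000% + 0.0526 × 4.3472% + 0.1221 × 2.0900% + 0.1392 × 3.0096% = 10.2826%.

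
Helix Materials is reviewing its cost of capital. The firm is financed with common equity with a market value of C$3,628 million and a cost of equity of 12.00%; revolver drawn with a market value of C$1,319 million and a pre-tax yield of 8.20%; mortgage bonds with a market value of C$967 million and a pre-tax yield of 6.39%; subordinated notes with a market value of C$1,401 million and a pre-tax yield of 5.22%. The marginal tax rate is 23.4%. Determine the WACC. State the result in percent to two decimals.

8.50%

Total capital V = 3628 + 1319 + 967 + 1401 = 7315.
Equity: weight = 3628/7315 = 0.4960; cost = 12%.
Revolver drawn: weight = 1319/7315 = 0.1803; after-tax cost = 8.2% × (1 − 23.4%) = 6.2812%.
Mortgage bonds: weight = 967/7315 = 0.1322; after-tax cost = 6.39% × (1 − 23.4%) = 4.8947%.
Subordinated notes: weight = 1401/7315 = 0.1915; after-tax cost = 5.22% × (1 − 23.4%) = 3.9985%.
WACC = 0.4960 × 12.0000% + 0.1803 × 6.2812% + 0.1322 × 4.8947% + 0.1915 × 3.9985% = 8.4971%.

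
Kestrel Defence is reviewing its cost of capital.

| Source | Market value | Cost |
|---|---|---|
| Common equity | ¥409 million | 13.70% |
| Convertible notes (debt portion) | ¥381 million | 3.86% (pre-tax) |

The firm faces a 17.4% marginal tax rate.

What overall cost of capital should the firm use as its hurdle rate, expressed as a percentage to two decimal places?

8.63%

Total capital V = 409 + 381 = 790.
Equity: weight = 409/790 = 0.5177; cost = 13.7%.
Convertible notes (debt portion): weight = 381/790 = 0.4823; after-tax cost = 3.86% × (1 − 17.4%) = 3.1884%.
WACC = 0.5177 × 13.7000% + 0.4823 × 3.1884% = 8.6305%.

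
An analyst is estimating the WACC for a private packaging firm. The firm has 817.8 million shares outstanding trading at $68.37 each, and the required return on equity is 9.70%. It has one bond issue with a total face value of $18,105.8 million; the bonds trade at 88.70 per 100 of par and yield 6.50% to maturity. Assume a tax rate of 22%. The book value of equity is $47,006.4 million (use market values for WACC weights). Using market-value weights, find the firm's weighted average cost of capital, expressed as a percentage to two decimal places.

Market value of equity E = 68.37 × 817.8m = 55912.986m. Market value of debt D = 18105.8m × 88.7/100 = 16059.8446m.
Total capital V = 55912.986 + 16059.8446 = 71972.8306.
Equity: weight = 55912.986/71972.8306 = 0.7769; cost = 9.7%.
Bonds outstanding: weight = 16059.8446/71972.8306 = 0.2231; after-tax cost = 6.5% × (1 − 22%) = 5.0700%.
WACC = 0.7769 × 9.7000% + 0.2231 × 5.0700% = 8.6669%.

8.67%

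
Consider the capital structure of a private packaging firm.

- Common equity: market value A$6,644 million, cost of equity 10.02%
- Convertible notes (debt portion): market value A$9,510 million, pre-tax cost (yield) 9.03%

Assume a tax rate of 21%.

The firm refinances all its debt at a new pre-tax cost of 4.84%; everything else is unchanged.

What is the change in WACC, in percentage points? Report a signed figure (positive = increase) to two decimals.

Current WACC:
Total capital V = 6644 + 9510 = 16154.
Equity: weight = 6644/16154 = 0.4113; cost = 10.02%.
Convertible notes (debt portion): weight = 9510/16154 = 0.5887; after-tax cost = 9.03% × (1 − 21%) = 7.1337%.
WACC = 0.4113 × 10.0200% + 0.5887 × 7.1337% = 8.3208%.
After the change:
Total capital V = 6644 + 9510 = 16154.
Equity: weight = 6644/16154 = 0.4113; cost = 10.02%.
Convertible notes (debt portion): weight = 9510/16154 = 0.5887; after-tax cost = 4.84% × (1 − 21%) = 3.8236%.
WACC = 0.4113 × 10.0200% + 0.5887 × 3.8236% = 6.3721%.
Change in WACC = 6.3721% − 8.3208% = -1.9487 pp.

-1.95 pp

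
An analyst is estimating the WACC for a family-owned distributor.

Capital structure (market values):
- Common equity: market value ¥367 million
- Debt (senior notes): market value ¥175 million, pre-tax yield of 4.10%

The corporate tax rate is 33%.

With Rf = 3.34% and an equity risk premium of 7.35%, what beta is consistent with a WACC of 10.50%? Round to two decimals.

Total capital V = 367 + 175 = 542.
Equity weight = 367/542 = 0.6771.
Senior notes weight = 175/542 = 0.3229.
Debt contribution = 0.3229 × 4.1% × (1 − 33%) = 0.8869%.
Required equity contribution = 10.5% − 0.8869% = 9.6131%  ⇒  Re = 14.1969%.
CAPM: 14.1969% = 3.34% + β × 7.35%  ⇒  β = 1.4771.

1.48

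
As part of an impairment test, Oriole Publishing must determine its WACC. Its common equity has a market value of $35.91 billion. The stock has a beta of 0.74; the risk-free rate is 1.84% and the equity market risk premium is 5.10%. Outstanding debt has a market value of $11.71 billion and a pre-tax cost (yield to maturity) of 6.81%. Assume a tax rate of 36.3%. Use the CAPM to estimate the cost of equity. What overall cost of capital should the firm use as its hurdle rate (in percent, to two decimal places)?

5.30%

Cost of equity via CAPM: Re = 1.84% + 0.74 × 5.1% = 5.6140%.
Total capital V = 35.91 + 11.71 = 47.62.
Equity: weight = 35.91/47.62 = 0.7541; cost = 5.614%.
Debt: weight = 11.71/47.62 = 0.2459; after-tax cost = 6.81% × (1 − 36.3%) = 4.3380%.
WACC = 0.7541 × 5.6140% + 0.2459 × 4.3380% = 5.3002%.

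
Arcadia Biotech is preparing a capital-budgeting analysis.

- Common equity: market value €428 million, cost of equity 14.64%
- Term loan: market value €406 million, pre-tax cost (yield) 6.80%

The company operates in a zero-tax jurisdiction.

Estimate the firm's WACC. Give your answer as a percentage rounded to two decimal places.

Total capital V = 428 + 406 = 834.
Equity: weight = 428/834 = 0.5132; cost = 14.64%.
Term loan: weight = 406/834 = 0.4868; after-tax cost = 6.8% × (1 − 0%) = 6.8000%.
WACC = 0.5132 × 14.6400% + 0.4868 × 6.8000% = 10.8234%.

10.82%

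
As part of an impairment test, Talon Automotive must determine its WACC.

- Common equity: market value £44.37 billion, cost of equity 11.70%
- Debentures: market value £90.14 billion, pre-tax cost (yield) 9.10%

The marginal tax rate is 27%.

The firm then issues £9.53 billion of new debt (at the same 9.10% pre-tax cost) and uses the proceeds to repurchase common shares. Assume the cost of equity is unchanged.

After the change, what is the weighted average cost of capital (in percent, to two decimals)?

7.95%

After the change:
Total capital V = 34.84 + 99.67 = 134.51.
Equity: weight = 34.84/134.51 = 0.2590; cost = 11.7%.
Debentures: weight = 99.67/134.51 = 0.7410; after-tax cost = 9.1% × (1 − 27%) = 6.6430%.
WACC = 0.2590 × 11.7000% + 0.7410 × 6.6430% = 7.9528%.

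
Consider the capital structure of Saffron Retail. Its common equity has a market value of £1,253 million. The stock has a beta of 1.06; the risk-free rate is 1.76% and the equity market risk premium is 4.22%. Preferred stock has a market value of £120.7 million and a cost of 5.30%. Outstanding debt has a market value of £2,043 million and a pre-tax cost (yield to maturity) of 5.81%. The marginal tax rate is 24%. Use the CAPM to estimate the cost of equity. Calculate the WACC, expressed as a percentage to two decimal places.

5.11%

Cost of equity via CAPM: Re = 1.76% + 1.06 × 4.22% = 6.2332%.
Total capital V = 1253 + 120.7 + 2043 = 3416.7.
Equity: weight = 1253/3416.7 = 0.3667; cost = 6.2332%.
Preferred: weight = 120.7/3416.7 = 0.0353; cost = 5.3%.
Debt: weight = 2043/3416.7 = 0.5979; after-tax cost = 5.81% × (1 − 24%) = 4.4156%.
WACC = 0.3667 × 6.2332% + 0.0353 × 5.3000% + 0.5979 × 4.4156% = 5.1134%.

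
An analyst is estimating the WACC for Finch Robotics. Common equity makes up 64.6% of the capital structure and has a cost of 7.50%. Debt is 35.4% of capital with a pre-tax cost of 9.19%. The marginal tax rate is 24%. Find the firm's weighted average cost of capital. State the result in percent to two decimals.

7.32%

After-tax cost of debt = 9.19% × (1 − 24%) = 6.9844%.
WACC = 0.646 × 7.5000% + 0.354 × 6.9844% = 7.3175%.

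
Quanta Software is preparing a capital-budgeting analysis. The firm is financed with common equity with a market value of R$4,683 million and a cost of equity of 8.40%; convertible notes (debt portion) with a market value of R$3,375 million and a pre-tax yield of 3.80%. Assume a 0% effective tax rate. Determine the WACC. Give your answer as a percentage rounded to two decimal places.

Total capital V = 4683 + 3375 = 8058.
Equity: weight = 4683/8058 = 0.5812; cost = 8.4%.
Convertible notes (debt portion): weight = 3375/8058 = 0.4188; after-tax cost = 3.8% × (1 − 0%) = 3.8000%.
WACC = 0.5812 × 8.4000% + 0.4188 × 3.8000% = 6.4733%.

6.47%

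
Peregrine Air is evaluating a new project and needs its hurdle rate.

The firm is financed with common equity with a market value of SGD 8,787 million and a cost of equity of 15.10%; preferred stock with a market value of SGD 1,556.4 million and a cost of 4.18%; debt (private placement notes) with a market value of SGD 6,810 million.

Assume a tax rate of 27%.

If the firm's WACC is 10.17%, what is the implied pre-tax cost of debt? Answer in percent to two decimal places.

Total capital V = 8787 + 1556.4 + 6810 = 17153.4.
Equity weight = 8787/17153.4 = 0.5123.
Preferred weight = 1556.4/17153.4 = 0.0907.
Private placement notes weight = 6810/17153.4 = 0.3970.
Equity contribution = 0.5123 × 15.1% = 7.7351%.
Preferred contribution = 0.0907 × 4.18% = 0.3793%.
Remaining for debt = 10.17% − 8.1144% = 2.0556%.
Rd × (1 − 27%) × 0.3970 = 2.0556%  ⇒  Rd = 7.0928%.

7.09%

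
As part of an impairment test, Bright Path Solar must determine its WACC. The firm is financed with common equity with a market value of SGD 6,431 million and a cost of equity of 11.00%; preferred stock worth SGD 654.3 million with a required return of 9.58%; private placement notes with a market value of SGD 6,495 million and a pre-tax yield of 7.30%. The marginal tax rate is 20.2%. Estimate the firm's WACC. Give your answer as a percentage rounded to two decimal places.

Total capital V = 6431 + 654.3 + 6495 = 13580.3.
Equity: weight = 6431/13580.3 = 0.4736; cost = 11%.
Preferred: weight = 654.3/13580.3 = 0.0482; cost = 9.58%.
Private placement notes: weight = 6495/13580.3 = 0.4783; after-tax cost = 7.3% × (1 − 20.2%) = 5.8254%.
WACC = 0.4736 × 11.0000% + 0.0482 × 9.5800% + 0.4783 × 5.8254% = 8.4567%.

8.46%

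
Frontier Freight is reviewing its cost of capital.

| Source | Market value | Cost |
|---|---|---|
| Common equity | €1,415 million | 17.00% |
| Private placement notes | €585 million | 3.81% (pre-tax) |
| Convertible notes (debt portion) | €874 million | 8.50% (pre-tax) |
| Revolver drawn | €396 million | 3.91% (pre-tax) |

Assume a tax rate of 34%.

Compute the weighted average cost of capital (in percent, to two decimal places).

Total capital V = 1415 + 585 + 874 + 396 = 3270.
Equity: weight = 1415/3270 = 0.4327; cost = 17%.
Private placement notes: weight = 585/3270 = 0.1789; after-tax cost = 3.81% × (1 − 34%) = 2.5146%.
Convertible notes (debt portion): weight = 874/3270 = 0.2673; after-tax cost = 8.5% × (1 − 34%) = 5.6100%.
Revolver drawn: weight = 396/3270 = 0.1211; after-tax cost = 3.91% × (1 − 34%) = 2.5806%.
WACC = 0.4327 × 17.0000% + 0.1789 × 2.5146% + 0.2673 × 5.6100% + 0.1211 × 2.5806% = 9.6181%.

9.62%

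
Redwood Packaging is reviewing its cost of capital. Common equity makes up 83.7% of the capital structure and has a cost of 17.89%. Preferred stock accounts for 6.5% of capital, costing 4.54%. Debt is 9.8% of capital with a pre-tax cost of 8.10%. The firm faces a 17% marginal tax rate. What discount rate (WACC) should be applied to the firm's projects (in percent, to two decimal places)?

After-tax cost of debt = 8.1% × (1 − 17%) = 6.7230%.
WACC = 0.837 × 17.8900% + 0.065 × 4.5400% + 0.098 × 6.7230% = 15.9279%.

15.93%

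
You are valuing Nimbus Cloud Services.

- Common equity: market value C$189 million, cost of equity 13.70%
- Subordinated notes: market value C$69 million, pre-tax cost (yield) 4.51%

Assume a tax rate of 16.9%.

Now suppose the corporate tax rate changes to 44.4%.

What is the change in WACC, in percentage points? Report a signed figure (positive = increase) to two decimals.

-0.33 pp

Current WACC:
Total capital V = 189 + 69 = 258.
Equity: weight = 189/258 = 0.7326; cost = 13.7%.
Subordinated notes: weight = 69/258 = 0.2674; after-tax cost = 4.51% × (1 − 16.9%) = 3.7478%.
WACC = 0.7326 × 13.7000% + 0.2674 × 3.7478% = 11.0384%.
After the change:
Total capital V = 189 + 69 = 258.
Equity: weight = 189/258 = 0.7326; cost = 13.7%.
Subordinated notes: weight = 69/258 = 0.2674; after-tax cost = 4.51% × (1 − 44.4%) = 2.5076%.
WACC = 0.7326 × 13.7000% + 0.2674 × 2.5076% = 10.7067%.
Change in WACC = 10.7067% − 11.0384% = -0.3317 pp.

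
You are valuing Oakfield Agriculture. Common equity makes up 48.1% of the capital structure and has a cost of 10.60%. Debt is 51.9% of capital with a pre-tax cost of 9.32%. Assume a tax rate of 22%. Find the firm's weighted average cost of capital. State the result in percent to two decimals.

After-tax cost of debt = 9.32% × (1 − 22%) = 7.2696%.
WACC = 0.481 × 10.6000% + 0.519 × 7.2696% = 8.8715%.

8.87%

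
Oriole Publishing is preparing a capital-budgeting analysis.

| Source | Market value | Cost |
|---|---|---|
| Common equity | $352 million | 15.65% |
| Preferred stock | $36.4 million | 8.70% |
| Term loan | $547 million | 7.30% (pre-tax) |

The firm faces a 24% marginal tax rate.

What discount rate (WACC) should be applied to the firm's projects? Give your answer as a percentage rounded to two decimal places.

9.47%

Total capital V = 352 + 36.4 + 547 = 935.4.
Equity: weight = 352/935.4 = 0.3763; cost = 15.65%.
Preferred: weight = 36.4/935.4 = 0.0389; cost = 8.7%.
Term loan: weight = 547/935.4 = 0.5848; after-tax cost = 7.3% × (1 − 24%) = 5.5480%.
WACC = 0.3763 × 15.6500% + 0.0389 × 8.7000% + 0.5848 × 5.5480% = 9.4721%.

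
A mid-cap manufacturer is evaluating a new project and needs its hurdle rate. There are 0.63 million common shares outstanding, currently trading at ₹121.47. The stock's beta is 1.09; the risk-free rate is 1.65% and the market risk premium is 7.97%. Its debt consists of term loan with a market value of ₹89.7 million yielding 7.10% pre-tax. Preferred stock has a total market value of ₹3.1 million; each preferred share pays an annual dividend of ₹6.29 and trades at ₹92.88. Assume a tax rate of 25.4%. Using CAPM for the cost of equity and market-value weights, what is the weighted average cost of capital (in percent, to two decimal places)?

Cost of equity via CAPM: Re = 1.65% + 1.09 × 7.97% = 10.3373%.
Cost of preferred: Rp = 6.29 / 92.88 = 6.7722%.
Market value of equity E = 121.47 × 0.63m = 76.5261m.
Total capital V = 76.5261 + 3.1 + 89.7 = 169.3261.
Equity: weight = 76.5261/169.3261 = 0.4519; cost = 10.3373%.
Preferred: weight = 3.1/169.3261 = 0.0183; cost = 6.7722%.
Term loan: weight = 89.7/169.3261 = 0.5297; after-tax cost = 7.1% × (1 − 25.4%) = 5.2966%.
WACC = 0.4519 × 10.3373% + 0.0183 × 6.7722% + 0.5297 × 5.2966% = 7.6017%.

7.60%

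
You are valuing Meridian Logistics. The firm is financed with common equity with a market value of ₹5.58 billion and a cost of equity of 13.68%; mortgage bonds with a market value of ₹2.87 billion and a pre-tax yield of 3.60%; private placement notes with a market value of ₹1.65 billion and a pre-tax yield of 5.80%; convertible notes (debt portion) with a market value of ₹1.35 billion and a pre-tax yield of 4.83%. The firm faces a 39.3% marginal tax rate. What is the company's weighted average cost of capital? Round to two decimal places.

8.07%

Total capital V = 5.58 + 2.87 + 1.65 + 1.35 = 11.45.
Equity: weight = 5.58/11.45 = 0.4873; cost = 13.68%.
Mortgage bonds: weight = 2.87/11.45 = 0.2507; after-tax cost = 3.6% × (1 − 39.3%) = 2.1852%.
Private placement notes: weight = 1.65/11.45 = 0.1441; after-tax cost = 5.8% × (1 − 39.3%) = 3.5206%.
Convertible notes (debt portion): weight = 1.35/11.45 = 0.1179; after-tax cost = 4.83% × (1 − 39.3%) = 2.9318%.
WACC = 0.4873 × 13.6800% + 0.2507 × 2.1852% + 0.1441 × 3.5206% + 0.1179 × 2.9318% = 8.0675%.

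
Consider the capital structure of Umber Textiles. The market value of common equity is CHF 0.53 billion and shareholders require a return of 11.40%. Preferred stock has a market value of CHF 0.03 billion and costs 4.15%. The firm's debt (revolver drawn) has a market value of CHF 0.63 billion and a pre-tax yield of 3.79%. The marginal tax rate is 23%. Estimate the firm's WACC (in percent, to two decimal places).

6.73%

Total capital V = 0.53 + 0.03 + 0.63 = 1.19.
Equity: weight = 0.53/1.19 = 0.4454; cost = 11.4%.
Preferred: weight = 0.03/1.19 = 0.0252; cost = 4.15%.
Revolver drawn: weight = 0.63/1.19 = 0.5294; after-tax cost = 3.79% × (1 − 23%) = 2.9183%.
WACC = 0.4454 × 11.4000% + 0.0252 × 4.1500% + 0.5294 × 2.9183% = 6.7269%.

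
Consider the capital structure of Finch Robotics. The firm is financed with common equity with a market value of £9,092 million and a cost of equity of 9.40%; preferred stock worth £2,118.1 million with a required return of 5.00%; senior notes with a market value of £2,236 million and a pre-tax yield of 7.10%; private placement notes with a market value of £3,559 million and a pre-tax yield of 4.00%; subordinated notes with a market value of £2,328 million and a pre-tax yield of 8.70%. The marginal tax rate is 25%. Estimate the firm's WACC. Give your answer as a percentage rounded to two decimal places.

Total capital V = 9092 + 2118.1 + 2236 + 3559 + 2328 = 19333.1.
Equity: weight = 9092/19333.1 = 0.4703; cost = 9.4%.
Preferred: weight = 2118.1/19333.1 = 0.1096; cost = 5%.
Senior notes: weight = 2236/19333.1 = 0.1157; after-tax cost = 7.1% × (1 − 25%) = 5.3250%.
Private placement notes: weight = 3559/19333.1 = 0.1841; after-tax cost = 4% × (1 − 25%) = 3.0000%.
Subordinated notes: weight = 2328/19333.1 = 0.1204; after-tax cost = 8.7% × (1 − 25%) = 6.5250%.
WACC = 0.4703 × 9.4000% + 0.1096 × 5.0000% + 0.1157 × 5.3250% + 0.1841 × 3.0000% + 0.1204 × 6.5250% = 6.9223%.

6.92%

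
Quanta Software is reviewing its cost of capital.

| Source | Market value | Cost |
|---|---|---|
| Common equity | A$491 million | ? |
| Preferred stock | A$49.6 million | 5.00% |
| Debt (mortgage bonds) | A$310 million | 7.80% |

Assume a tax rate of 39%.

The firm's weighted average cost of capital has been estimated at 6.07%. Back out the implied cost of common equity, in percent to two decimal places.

Total capital V = 491 + 49.6 + 310 = 850.6.
Equity weight = 491/850.6 = 0.5772.
Preferred weight = 49.6/850.6 = 0.0583.
Mortgage bonds weight = 310/850.6 = 0.3644.
Debt contribution = 0.3644 × 7.8% × (1 − 39%) = 1.7340%.
Preferred contribution = 0.0583 × 5% = 0.2916%.
Required equity contribution = 6.07% − 2.0256% = 4.0444%.
Re = 4.0444% / 0.5772 = 7.0064%.

7.01%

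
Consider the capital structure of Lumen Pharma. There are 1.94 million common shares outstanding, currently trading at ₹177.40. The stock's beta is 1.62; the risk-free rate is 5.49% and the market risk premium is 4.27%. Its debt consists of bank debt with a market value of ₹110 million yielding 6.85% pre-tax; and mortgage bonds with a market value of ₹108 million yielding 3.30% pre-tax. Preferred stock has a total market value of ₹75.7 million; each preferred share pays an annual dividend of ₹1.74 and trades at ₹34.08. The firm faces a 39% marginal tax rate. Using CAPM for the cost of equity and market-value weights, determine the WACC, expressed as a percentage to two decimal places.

Cost of equity via CAPM: Re = 5.49% + 1.62 × 4.27% = 12.4074%.
Cost of preferred: Rp = 1.74 / 34.08 = 5.1056%.
Market value of equity E = 177.4 × 1.94m = 344.156m.
Total capital V = 344.156 + 75.7 + 110 + 108 = 637.856.
Equity: weight = 344.156/637.856 = 0.5396; cost = 12.4074%.
Preferred: weight = 75.7/637.856 = 0.1187; cost = 5.1056%.
Bank debt: weight = 110/637.856 = 0.1725; after-tax cost = 6.85% × (1 − 39%) = 4.1785%.
Mortgage bonds: weight = 108/637.856 = 0.1693; after-tax cost = 3.3% × (1 − 39%) = 2.0130%.
WACC = 0.5396 × 12.4074% + 0.1187 × 5.1056% + 0.1725 × 4.1785% + 0.1693 × 2.0130% = 8.3618%.

8.36%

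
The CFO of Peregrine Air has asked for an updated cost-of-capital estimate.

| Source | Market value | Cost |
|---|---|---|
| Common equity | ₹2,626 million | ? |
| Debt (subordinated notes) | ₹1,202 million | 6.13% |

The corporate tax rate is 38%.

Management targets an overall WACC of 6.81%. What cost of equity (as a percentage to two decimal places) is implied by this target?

Total capital V = 2626 + 1202 = 3828.
Equity weight = 2626/3828 = 0.6860.
Subordinated notes weight = 1202/3828 = 0.3140.
Debt contribution = 0.3140 × 6.13% × (1 − 38%) = 1.1934%.
Required equity contribution = 6.81% − 1.1934% = 5.6166%.
Re = 5.6166% / 0.6860 = 8.1875%.

8.19%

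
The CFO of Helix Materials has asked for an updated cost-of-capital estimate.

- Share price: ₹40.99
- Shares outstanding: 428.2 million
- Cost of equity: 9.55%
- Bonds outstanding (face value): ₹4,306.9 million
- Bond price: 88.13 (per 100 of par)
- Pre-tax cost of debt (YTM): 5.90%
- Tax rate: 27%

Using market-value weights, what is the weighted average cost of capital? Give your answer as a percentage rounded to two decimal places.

Market value of equity E = 40.99 × 428.2m = 17551.918m. Market value of debt D = 4306.9m × 88.13/100 = 3795.67097m.
Total capital V = 17551.918 + 3795.67097 = 21347.58897.
Equity: weight = 17551.918/21347.58897 = 0.8222; cost = 9.55%.
Bonds outstanding: weight = 3795.67097/21347.58897 = 0.1778; after-tax cost = 5.9% × (1 − 27%) = 4.3070%.
WACC = 0.8222 × 9.5500% + 0.1778 × 4.3070% = 8.6178%.

8.62%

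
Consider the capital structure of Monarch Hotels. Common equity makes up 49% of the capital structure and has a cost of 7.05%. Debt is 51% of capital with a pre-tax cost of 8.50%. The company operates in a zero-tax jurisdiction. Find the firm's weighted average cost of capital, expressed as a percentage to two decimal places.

After-tax cost of debt = 8.5% × (1 − 0%) = 8.5000%.
WACC = 0.490 × 7.0500% + 0.510 × 8.5000% = 7.7895%.

7.79%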